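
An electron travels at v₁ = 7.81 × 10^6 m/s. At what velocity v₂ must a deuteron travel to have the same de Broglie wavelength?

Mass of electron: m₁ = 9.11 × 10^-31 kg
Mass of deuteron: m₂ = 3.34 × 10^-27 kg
v₂ = 2.13 × 10^3 m/s

For equal de Broglie wavelengths: λ₁ = λ₂

h/(m₁v₁) = h/(m₂v₂)
m₁v₁ = m₂v₂
v₂ = v₁ · (m₁/m₂)

v₂ = 7.81 × 10^6 m/s × (9.11 × 10^-31 kg / 3.34 × 10^-27 kg)
v₂ = 2.13 × 10^3 m/s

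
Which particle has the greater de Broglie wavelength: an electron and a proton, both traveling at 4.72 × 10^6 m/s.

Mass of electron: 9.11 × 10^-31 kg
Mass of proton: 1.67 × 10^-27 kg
The electron has the longer wavelength.

Using λ = h/(mv), since both particles have the same velocity, the wavelength depends only on mass.

For electron: λ₁ = h/(m₁v) = 1.54 × 10^-10 m
For proton: λ₂ = h/(m₂v) = 8.41 × 10^-14 m

Since λ ∝ 1/m at constant velocity, the lighter particle has the longer wavelength.

The electron has the longer de Broglie wavelength.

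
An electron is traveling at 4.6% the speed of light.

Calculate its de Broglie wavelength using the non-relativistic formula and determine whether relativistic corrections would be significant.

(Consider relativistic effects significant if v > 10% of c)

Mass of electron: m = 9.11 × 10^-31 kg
No, relativistic corrections are not needed.

Using the non-relativistic de Broglie formula λ = h/(mv):

v = 4.6% × c = 1.379 × 10^7 m/s

λ = h/(mv)
λ = (6.626 × 10^-34 J·s) / (9.11 × 10^-31 kg × 1.379 × 10^7 m/s)
λ = 5.27 × 10^-11 m

Since v = 4.6% of c < 10% of c, relativistic corrections are NOT significant and this non-relativistic result is a good approximation.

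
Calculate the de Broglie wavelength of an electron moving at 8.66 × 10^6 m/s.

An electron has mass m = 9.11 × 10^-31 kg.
8.40 × 10^-11 m

Using the de Broglie relation λ = h/(mv):

λ = h/(mv)
λ = (6.626 × 10^-34 J·s) / (9.11 × 10^-31 kg × 8.66 × 10^6 m/s)
λ = 8.40 × 10^-11 m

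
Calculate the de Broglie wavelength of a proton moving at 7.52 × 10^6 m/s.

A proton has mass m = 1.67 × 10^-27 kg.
5.28 × 10^-14 m

Using the de Broglie relation λ = h/(mv):

λ = h/(mv)
λ = (6.626 × 10^-34 J·s) / (1.67 × 10^-27 kg × 7.52 × 10^6 m/s)
λ = 5.28 × 10^-14 m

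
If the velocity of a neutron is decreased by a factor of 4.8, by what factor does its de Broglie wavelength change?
The wavelength increases by a factor of 4.8.

From λ = h/(mv), the wavelength is inversely proportional to velocity:

λ ∝ 1/v

If v → v/4.8, then λ → 4.8λ

When velocity is decreased by a factor of 4.8, the wavelength increases by a factor of 4.8.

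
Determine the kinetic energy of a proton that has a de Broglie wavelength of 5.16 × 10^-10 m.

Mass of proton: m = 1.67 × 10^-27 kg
4.94 × 10^-22 J (or 3.08 × 10^-3 eV)

From λ = h/√(2mKE), we solve for KE:

λ² = h²/(2mKE)
KE = h²/(2mλ²)
KE = (6.626 × 10^-34 J·s)² / (2 × 1.67 × 10^-27 kg × (5.16 × 10^-10 m)²)
KE = 4.94 × 10^-22 J
KE = 3.08 × 10^-3 eV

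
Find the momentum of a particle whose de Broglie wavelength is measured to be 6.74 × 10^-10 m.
9.83 × 10^-25 kg·m/s

From the de Broglie relation λ = h/p, we solve for p:

p = h/λ
p = (6.626 × 10^-34 J·s) / (6.74 × 10^-10 m)
p = 9.83 × 10^-25 kg·m/s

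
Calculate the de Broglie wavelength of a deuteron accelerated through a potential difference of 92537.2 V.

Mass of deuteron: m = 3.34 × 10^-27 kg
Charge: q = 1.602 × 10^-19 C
6.66 × 10^-14 m

When a particle is accelerated through voltage V, it gains kinetic energy KE = qV.

The de Broglie wavelength is then λ = h/√(2mqV):

λ = h/√(2mqV)
λ = (6.626 × 10^-34 J·s) / √(2 × 3.34 × 10^-27 kg × 1.602 × 10^-19 C × 92537.2 V)
λ = 6.66 × 10^-14 m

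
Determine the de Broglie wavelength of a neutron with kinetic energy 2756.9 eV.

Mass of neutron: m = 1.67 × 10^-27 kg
5.46 × 10^-13 m

Using λ = h/√(2mKE):

First convert KE to Joules: KE = 2756.9 eV = 4.417 × 10^-16 J

λ = h/√(2mKE)
λ = (6.626 × 10^-34 J·s) / √(2 × 1.67 × 10^-27 kg × 4.417 × 10^-16 J)
λ = 5.46 × 10^-13 m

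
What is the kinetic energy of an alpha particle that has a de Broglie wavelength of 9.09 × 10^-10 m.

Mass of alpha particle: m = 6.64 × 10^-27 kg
4.00 × 10^-23 J (or 2.50 × 10^-4 eV)

From λ = h/√(2mKE), we solve for KE:

λ² = h²/(2mKE)
KE = h²/(2mλ²)
KE = (6.626 × 10^-34 J·s)² / (2 × 6.64 × 10^-27 kg × (9.09 × 10^-10 m)²)
KE = 4.00 × 10^-23 J
KE = 2.50 × 10^-4 eV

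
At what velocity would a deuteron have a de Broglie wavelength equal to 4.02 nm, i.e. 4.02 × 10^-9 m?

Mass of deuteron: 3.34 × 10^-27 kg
4.93 × 10^1 m/s

From λ = h/(mv), solve for v:

v = h/(mλ)
v = (6.626 × 10^-34 J·s) / (3.34 × 10^-27 kg × 4.02 × 10^-9 m)
v = 4.93 × 10^1 m/s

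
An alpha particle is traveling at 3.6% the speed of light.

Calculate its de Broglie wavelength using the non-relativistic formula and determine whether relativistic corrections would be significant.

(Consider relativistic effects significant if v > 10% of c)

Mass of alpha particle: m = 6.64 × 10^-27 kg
No, relativistic corrections are not needed.

Using the non-relativistic de Broglie formula λ = h/(mv):

v = 3.6% × c = 1.079 × 10^7 m/s

λ = h/(mv)
λ = (6.626 × 10^-34 J·s) / (6.64 × 10^-27 kg × 1.079 × 10^7 m/s)
λ = 9.25 × 10^-15 m

Since v = 3.6% of c < 10% of c, relativistic corrections are NOT significant and this non-relativistic result is a good approximation.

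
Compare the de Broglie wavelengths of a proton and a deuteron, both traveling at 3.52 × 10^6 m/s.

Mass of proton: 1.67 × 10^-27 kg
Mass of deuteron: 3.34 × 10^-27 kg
The proton has the longer wavelength.

Using λ = h/(mv), since both particles have the same velocity, the wavelength depends only on mass.

For proton: λ₁ = h/(m₁v) = 1.13 × 10^-13 m
For deuteron: λ₂ = h/(m₂v) = 5.64 × 10^-14 m

Since λ ∝ 1/m at constant velocity, the lighter particle has the longer wavelength.

The proton has the longer de Broglie wavelength.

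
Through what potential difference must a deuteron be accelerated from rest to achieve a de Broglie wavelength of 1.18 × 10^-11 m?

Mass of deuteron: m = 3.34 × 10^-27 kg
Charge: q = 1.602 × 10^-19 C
2.95 V

From λ = h/√(2mqV), we solve for V:

λ² = h²/(2mqV)
V = h²/(2mqλ²)
V = (6.626 × 10^-34 J·s)² / (2 × 3.34 × 10^-27 kg × 1.602 × 10^-19 C × (1.18 × 10^-11 m)²)
V = 2.95 V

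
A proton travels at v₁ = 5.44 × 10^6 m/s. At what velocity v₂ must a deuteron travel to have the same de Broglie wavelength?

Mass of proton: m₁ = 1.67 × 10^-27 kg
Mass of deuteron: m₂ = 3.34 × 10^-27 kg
v₂ = 2.72 × 10^6 m/s

For equal de Broglie wavelengths: λ₁ = λ₂

h/(m₁v₁) = h/(m₂v₂)
m₁v₁ = m₂v₂
v₂ = v₁ · (m₁/m₂)

v₂ = 5.44 × 10^6 m/s × (1.67 × 10^-27 kg / 3.34 × 10^-27 kg)
v₂ = 2.72 × 10^6 m/s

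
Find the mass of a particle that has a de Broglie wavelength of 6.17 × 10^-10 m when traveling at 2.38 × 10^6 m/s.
4.51 × 10^-31 kg

From the de Broglie relation λ = h/(mv), we solve for m:

m = h/(λv)
m = (6.626 × 10^-34 J·s) / (6.17 × 10^-10 m × 2.38 × 10^6 m/s)
m = 4.51 × 10^-31 kg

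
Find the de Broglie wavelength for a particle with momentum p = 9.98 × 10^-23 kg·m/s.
6.64 × 10^-12 m

Using the de Broglie relation λ = h/p:

λ = h/p
λ = (6.626 × 10^-34 J·s) / (9.98 × 10^-23 kg·m/s)
λ = 6.64 × 10^-12 m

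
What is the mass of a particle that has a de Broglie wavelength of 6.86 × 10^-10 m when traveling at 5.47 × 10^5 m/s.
1.77 × 10^-30 kg

From the de Broglie relation λ = h/(mv), we solve for m:

m = h/(λv)
m = (6.626 × 10^-34 J·s) / (6.86 × 10^-10 m × 5.47 × 10^5 m/s)
m = 1.77 × 10^-30 kg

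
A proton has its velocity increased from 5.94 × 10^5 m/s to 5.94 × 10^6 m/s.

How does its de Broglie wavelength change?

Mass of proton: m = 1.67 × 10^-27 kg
The wavelength decreases by a factor of 10.

Using λ = h/(mv):

Initial wavelength: λ₁ = h/(mv₁) = 6.68 × 10^-13 m
Final wavelength: λ₂ = h/(mv₂) = 6.68 × 10^-14 m

Since λ ∝ 1/v, when velocity increases by a factor of 10, the wavelength decreases by a factor of 10.

λ₂/λ₁ = v₁/v₂ = 1/10

The wavelength decreases by a factor of 10.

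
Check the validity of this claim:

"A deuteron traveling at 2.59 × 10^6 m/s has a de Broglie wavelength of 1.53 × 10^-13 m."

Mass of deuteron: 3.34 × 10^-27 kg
False

The claim is incorrect.

Using λ = h/(mv):
λ = (6.626 × 10^-34 J·s) / (3.34 × 10^-27 kg × 2.59 × 10^6 m/s)
λ = 7.66 × 10^-14 m

The actual wavelength differs from the claimed 1.53 × 10^-13 m.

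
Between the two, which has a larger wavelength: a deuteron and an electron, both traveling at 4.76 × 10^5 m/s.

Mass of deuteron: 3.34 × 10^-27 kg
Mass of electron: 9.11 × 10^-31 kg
The electron has the longer wavelength.

Using λ = h/(mv), since both particles have the same velocity, the wavelength depends only on mass.

For deuteron: λ₁ = h/(m₁v) = 4.17 × 10^-13 m
For electron: λ₂ = h/(m₂v) = 1.53 × 10^-9 m

Since λ ∝ 1/m at constant velocity, the lighter particle has the longer wavelength.

The electron has the longer de Broglie wavelength.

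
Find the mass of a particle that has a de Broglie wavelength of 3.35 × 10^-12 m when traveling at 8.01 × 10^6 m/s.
2.47 × 10^-29 kg

From the de Broglie relation λ = h/(mv), we solve for m:

m = h/(λv)
m = (6.626 × 10^-34 J·s) / (3.35 × 10^-12 m × 8.01 × 10^6 m/s)
m = 2.47 × 10^-29 kg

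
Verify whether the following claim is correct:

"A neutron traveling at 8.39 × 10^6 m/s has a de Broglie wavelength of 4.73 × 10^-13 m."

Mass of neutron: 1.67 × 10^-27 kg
False

The claim is incorrect.

Using λ = h/(mv):
λ = (6.626 × 10^-34 J·s) / (1.67 × 10^-27 kg × 8.39 × 10^6 m/s)
λ = 4.73 × 10^-14 m

The actual wavelength differs from the claimed 4.73 × 10^-13 m.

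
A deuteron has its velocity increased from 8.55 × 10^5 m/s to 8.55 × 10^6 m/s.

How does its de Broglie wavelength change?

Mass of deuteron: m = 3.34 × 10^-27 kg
The wavelength decreases by a factor of 10.

Using λ = h/(mv):

Initial wavelength: λ₁ = h/(mv₁) = 2.32 × 10^-13 m
Final wavelength: λ₂ = h/(mv₂) = 2.32 × 10^-14 m

Since λ ∝ 1/v, when velocity increases by a factor of 10, the wavelength decreases by a factor of 10.

λ₂/λ₁ = v₁/v₂ = 1/10

The wavelength decreases by a factor of 10.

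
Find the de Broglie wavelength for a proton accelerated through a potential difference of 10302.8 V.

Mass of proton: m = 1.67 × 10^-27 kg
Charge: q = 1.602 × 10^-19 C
2.82 × 10^-13 m

When a particle is accelerated through voltage V, it gains kinetic energy KE = qV.

The de Broglie wavelength is then λ = h/√(2mqV):

λ = h/√(2mqV)
λ = (6.626 × 10^-34 J·s) / √(2 × 1.67 × 10^-27 kg × 1.602 × 10^-19 C × 10302.8 V)
λ = 2.82 × 10^-13 m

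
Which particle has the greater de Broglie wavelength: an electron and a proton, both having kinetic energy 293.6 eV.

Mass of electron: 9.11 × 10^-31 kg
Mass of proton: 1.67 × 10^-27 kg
The electron has the longer wavelength.

Using λ = h/√(2mKE):

For electron: λ₁ = h/√(2m₁KE) = 7.16 × 10^-11 m
For proton: λ₂ = h/√(2m₂KE) = 1.67 × 10^-12 m

Since λ ∝ 1/√m at constant kinetic energy, the lighter particle has the longer wavelength.

The electron has the longer de Broglie wavelength.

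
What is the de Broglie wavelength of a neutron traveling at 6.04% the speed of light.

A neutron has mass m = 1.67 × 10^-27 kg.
2.19 × 10^-14 m

Using the de Broglie relation λ = h/(mv):

v = 6.04% × c = 1.811 × 10^7 m/s

λ = h/(mv)
λ = (6.626 × 10^-34 J·s) / (1.67 × 10^-27 kg × 1.811 × 10^7 m/s)
λ = 2.19 × 10^-14 m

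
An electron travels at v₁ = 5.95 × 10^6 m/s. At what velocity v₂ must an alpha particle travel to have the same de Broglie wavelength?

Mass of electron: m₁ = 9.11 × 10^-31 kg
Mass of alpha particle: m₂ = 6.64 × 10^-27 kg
v₂ = 8.16 × 10^2 m/s

For equal de Broglie wavelengths: λ₁ = λ₂

h/(m₁v₁) = h/(m₂v₂)
m₁v₁ = m₂v₂
v₂ = v₁ · (m₁/m₂)

v₂ = 5.95 × 10^6 m/s × (9.11 × 10^-31 kg / 6.64 × 10^-27 kg)
v₂ = 8.16 × 10^2 m/s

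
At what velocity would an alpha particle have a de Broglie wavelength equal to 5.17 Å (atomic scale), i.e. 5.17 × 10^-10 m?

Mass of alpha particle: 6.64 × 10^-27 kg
1.93 × 10^2 m/s

From λ = h/(mv), solve for v:

v = h/(mλ)
v = (6.626 × 10^-34 J·s) / (6.64 × 10^-27 kg × 5.17 × 10^-10 m)
v = 1.93 × 10^2 m/s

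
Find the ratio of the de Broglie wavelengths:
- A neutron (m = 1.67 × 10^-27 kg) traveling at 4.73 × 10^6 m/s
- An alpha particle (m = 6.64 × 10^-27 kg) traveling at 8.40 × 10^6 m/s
λ₁/λ₂ = 7.06

Using λ = h/(mv):

λ₁ = h/(m₁v₁) = 8.39 × 10^-14 m
λ₂ = h/(m₂v₂) = 1.19 × 10^-14 m

Ratio λ₁/λ₂ = (m₂v₂)/(m₁v₁)
         = (6.64 × 10^-27 kg × 8.40 × 10^6 m/s) / (1.67 × 10^-27 kg × 4.73 × 10^6 m/s)
         = 7.06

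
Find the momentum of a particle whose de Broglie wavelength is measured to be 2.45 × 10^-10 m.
2.70 × 10^-24 kg·m/s

From the de Broglie relation λ = h/p, we solve for p:

p = h/λ
p = (6.626 × 10^-34 J·s) / (2.45 × 10^-10 m)
p = 2.70 × 10^-24 kg·m/s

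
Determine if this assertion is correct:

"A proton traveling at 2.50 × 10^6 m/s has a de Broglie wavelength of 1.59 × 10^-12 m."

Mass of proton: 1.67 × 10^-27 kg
False

The claim is incorrect.

Using λ = h/(mv):
λ = (6.626 × 10^-34 J·s) / (1.67 × 10^-27 kg × 2.50 × 10^6 m/s)
λ = 1.59 × 10^-13 m

The actual wavelength differs from the claimed 1.59 × 10^-12 m.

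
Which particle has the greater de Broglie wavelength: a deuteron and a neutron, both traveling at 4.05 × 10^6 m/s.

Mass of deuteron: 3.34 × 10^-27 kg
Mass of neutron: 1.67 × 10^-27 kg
The neutron has the longer wavelength.

Using λ = h/(mv), since both particles have the same velocity, the wavelength depends only on mass.

For deuteron: λ₁ = h/(m₁v) = 4.90 × 10^-14 m
For neutron: λ₂ = h/(m₂v) = 9.80 × 10^-14 m

Since λ ∝ 1/m at constant velocity, the lighter particle has the longer wavelength.

The neutron has the longer de Broglie wavelength.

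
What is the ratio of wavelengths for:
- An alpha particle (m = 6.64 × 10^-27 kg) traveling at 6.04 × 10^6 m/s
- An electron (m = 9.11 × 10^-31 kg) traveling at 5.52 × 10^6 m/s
λ₁/λ₂ = 1.25 × 10^-4

Using λ = h/(mv):

λ₁ = h/(m₁v₁) = 1.65 × 10^-14 m
λ₂ = h/(m₂v₂) = 1.32 × 10^-10 m

Ratio λ₁/λ₂ = (m₂v₂)/(m₁v₁)
         = (9.11 × 10^-31 kg × 5.52 × 10^6 m/s) / (6.64 × 10^-27 kg × 6.04 × 10^6 m/s)
         = 1.25 × 10^-4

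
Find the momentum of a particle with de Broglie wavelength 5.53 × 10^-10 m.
1.20 × 10^-24 kg·m/s

From the de Broglie relation λ = h/p, we solve for p:

p = h/λ
p = (6.626 × 10^-34 J·s) / (5.53 × 10^-10 m)
p = 1.20 × 10^-24 kg·m/s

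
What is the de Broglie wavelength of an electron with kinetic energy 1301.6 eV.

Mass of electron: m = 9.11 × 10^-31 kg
3.40 × 10^-11 m

Using λ = h/√(2mKE):

First convert KE to Joules: KE = 1301.6 eV = 2.085 × 10^-16 J

λ = h/√(2mKE)
λ = (6.626 × 10^-34 J·s) / √(2 × 9.11 × 10^-31 kg × 2.085 × 10^-16 J)
λ = 3.40 × 10^-11 m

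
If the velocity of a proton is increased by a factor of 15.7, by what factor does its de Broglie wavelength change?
The wavelength decreases by a factor of 15.7.

From λ = h/(mv), the wavelength is inversely proportional to velocity:

λ ∝ 1/v

If v → 15.7v, then λ → λ/15.7

When velocity is increased by a factor of 15.7, the wavelength decreases by a factor of 15.7.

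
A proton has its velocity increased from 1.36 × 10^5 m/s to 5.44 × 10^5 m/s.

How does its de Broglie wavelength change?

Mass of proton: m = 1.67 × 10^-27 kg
The wavelength decreases by a factor of 4.

Using λ = h/(mv):

Initial wavelength: λ₁ = h/(mv₁) = 2.92 × 10^-12 m
Final wavelength: λ₂ = h/(mv₂) = 7.29 × 10^-13 m

Since λ ∝ 1/v, when velocity increases by a factor of 4, the wavelength decreases by a factor of 4.

λ₂/λ₁ = v₁/v₂ = 1/4

The wavelength decreases by a factor of 4.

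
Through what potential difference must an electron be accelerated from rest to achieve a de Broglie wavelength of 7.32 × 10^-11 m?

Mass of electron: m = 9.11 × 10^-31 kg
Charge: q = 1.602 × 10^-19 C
281 V

From λ = h/√(2mqV), we solve for V:

λ² = h²/(2mqV)
V = h²/(2mqλ²)
V = (6.626 × 10^-34 J·s)² / (2 × 9.11 × 10^-31 kg × 1.602 × 10^-19 C × (7.32 × 10^-11 m)²)
V = 281 V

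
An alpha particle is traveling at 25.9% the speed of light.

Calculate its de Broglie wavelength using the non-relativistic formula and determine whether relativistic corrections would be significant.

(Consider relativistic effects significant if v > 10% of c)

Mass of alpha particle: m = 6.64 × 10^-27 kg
Yes, relativistic corrections are needed.

Using the non-relativistic de Broglie formula λ = h/(mv):

v = 25.9% × c = 7.765 × 10^7 m/s

λ = h/(mv)
λ = (6.626 × 10^-34 J·s) / (6.64 × 10^-27 kg × 7.765 × 10^7 m/s)
λ = 1.29 × 10^-15 m

Since v = 25.9% of c > 10% of c, relativistic corrections ARE significant and the actual wavelength would differ from this non-relativistic estimate.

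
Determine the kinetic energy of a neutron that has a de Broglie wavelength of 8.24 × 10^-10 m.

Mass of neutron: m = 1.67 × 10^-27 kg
1.94 × 10^-22 J (or 1.21 × 10^-3 eV)

From λ = h/√(2mKE), we solve for KE:

λ² = h²/(2mKE)
KE = h²/(2mλ²)
KE = (6.626 × 10^-34 J·s)² / (2 × 1.67 × 10^-27 kg × (8.24 × 10^-10 m)²)
KE = 1.94 × 10^-22 J
KE = 1.21 × 10^-3 eV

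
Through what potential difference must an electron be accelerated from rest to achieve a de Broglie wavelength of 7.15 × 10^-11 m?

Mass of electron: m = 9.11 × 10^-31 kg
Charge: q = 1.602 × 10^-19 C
294 V

From λ = h/√(2mqV), we solve for V:

λ² = h²/(2mqV)
V = h²/(2mqλ²)
V = (6.626 × 10^-34 J·s)² / (2 × 9.11 × 10^-31 kg × 1.602 × 10^-19 C × (7.15 × 10^-11 m)²)
V = 294 V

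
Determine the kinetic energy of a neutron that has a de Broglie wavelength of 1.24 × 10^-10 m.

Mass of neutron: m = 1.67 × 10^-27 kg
8.55 × 10^-21 J (or 0.0534 eV)

From λ = h/√(2mKE), we solve for KE:

λ² = h²/(2mKE)
KE = h²/(2mλ²)
KE = (6.626 × 10^-34 J·s)² / (2 × 1.67 × 10^-27 kg × (1.24 × 10^-10 m)²)
KE = 8.55 × 10^-21 J
KE = 0.0534 eV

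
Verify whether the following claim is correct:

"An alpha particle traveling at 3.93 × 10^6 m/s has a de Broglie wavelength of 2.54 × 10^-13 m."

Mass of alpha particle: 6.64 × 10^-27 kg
False

The claim is incorrect.

Using λ = h/(mv):
λ = (6.626 × 10^-34 J·s) / (6.64 × 10^-27 kg × 3.93 × 10^6 m/s)
λ = 2.54 × 10^-14 m

The actual wavelength differs from the claimed 2.54 × 10^-13 m.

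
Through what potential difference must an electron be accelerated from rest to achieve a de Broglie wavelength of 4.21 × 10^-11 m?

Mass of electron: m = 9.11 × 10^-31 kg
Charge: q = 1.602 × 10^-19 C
849 V

From λ = h/√(2mqV), we solve for V:

λ² = h²/(2mqV)
V = h²/(2mqλ²)
V = (6.626 × 10^-34 J·s)² / (2 × 9.11 × 10^-31 kg × 1.602 × 10^-19 C × (4.21 × 10^-11 m)²)
V = 849 V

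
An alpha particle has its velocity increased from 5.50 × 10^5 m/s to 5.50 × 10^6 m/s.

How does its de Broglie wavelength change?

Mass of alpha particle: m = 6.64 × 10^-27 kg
The wavelength decreases by a factor of 10.

Using λ = h/(mv):

Initial wavelength: λ₁ = h/(mv₁) = 1.81 × 10^-13 m
Final wavelength: λ₂ = h/(mv₂) = 1.81 × 10^-14 m

Since λ ∝ 1/v, when velocity increases by a factor of 10, the wavelength decreases by a factor of 10.

λ₂/λ₁ = v₁/v₂ = 1/10

The wavelength decreases by a factor of 10.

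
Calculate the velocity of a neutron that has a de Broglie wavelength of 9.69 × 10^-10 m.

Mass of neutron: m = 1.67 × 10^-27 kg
4.09 × 10^2 m/s

From the de Broglie relation λ = h/(mv), we solve for v:

v = h/(mλ)
v = (6.626 × 10^-34 J·s) / (1.67 × 10^-27 kg × 9.69 × 10^-10 m)
v = 4.09 × 10^2 m/s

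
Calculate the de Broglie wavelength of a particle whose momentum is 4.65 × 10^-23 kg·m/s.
1.42 × 10^-11 m

Using the de Broglie relation λ = h/p:

λ = h/p
λ = (6.626 × 10^-34 J·s) / (4.65 × 10^-23 kg·m/s)
λ = 1.42 × 10^-11 m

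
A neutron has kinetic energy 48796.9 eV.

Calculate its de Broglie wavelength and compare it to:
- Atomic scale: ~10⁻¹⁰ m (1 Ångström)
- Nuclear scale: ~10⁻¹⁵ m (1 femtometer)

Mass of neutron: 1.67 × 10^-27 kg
λ = 1.30 × 10^-13 m, which is between nuclear and atomic scales.

Using λ = h/√(2mKE):

KE = 48796.9 eV = 7.818 × 10^-15 J

λ = h/√(2mKE)
λ = (6.626 × 10^-34 J·s) / √(2 × 1.67 × 10^-27 kg × 7.818 × 10^-15 J)
λ = 1.30 × 10^-13 m

Comparison:
- Atomic scale (10⁻¹⁰ m): λ is 0.0013× this size
- Nuclear scale (10⁻¹⁵ m): λ is 1.3e+02× this size

The wavelength is between nuclear and atomic scales.

This wavelength is appropriate for probing atomic structure but too large for nuclear physics experiments.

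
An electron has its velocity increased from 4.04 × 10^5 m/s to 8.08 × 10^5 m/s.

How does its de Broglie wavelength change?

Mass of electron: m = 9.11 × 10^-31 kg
The wavelength decreases by a factor of 2.

Using λ = h/(mv):

Initial wavelength: λ₁ = h/(mv₁) = 1.80 × 10^-9 m
Final wavelength: λ₂ = h/(mv₂) = 9.00 × 10^-10 m

Since λ ∝ 1/v, when velocity increases by a factor of 2, the wavelength decreases by a factor of 2.

λ₂/λ₁ = v₁/v₂ = 1/2

The wavelength decreases by a factor of 2.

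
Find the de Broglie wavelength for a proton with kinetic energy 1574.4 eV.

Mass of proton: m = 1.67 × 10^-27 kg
7.22 × 10^-13 m

Using λ = h/√(2mKE):

First convert KE to Joules: KE = 1574.4 eV = 2.522 × 10^-16 J

λ = h/√(2mKE)
λ = (6.626 × 10^-34 J·s) / √(2 × 1.67 × 10^-27 kg × 2.522 × 10^-16 J)
λ = 7.22 × 10^-13 m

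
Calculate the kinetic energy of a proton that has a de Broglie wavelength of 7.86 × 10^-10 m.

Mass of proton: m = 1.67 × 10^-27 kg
2.13 × 10^-22 J (or 1.33 × 10^-3 eV)

From λ = h/√(2mKE), we solve for KE:

λ² = h²/(2mKE)
KE = h²/(2mλ²)
KE = (6.626 × 10^-34 J·s)² / (2 × 1.67 × 10^-27 kg × (7.86 × 10^-10 m)²)
KE = 2.13 × 10^-22 J
KE = 1.33 × 10^-3 eV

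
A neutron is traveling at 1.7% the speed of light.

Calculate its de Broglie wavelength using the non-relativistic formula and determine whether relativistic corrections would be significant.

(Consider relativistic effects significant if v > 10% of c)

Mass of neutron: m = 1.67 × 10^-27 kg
No, relativistic corrections are not needed.

Using the non-relativistic de Broglie formula λ = h/(mv):

v = 1.7% × c = 5.096 × 10^6 m/s

λ = h/(mv)
λ = (6.626 × 10^-34 J·s) / (1.67 × 10^-27 kg × 5.096 × 10^6 m/s)
λ = 7.79 × 10^-14 m

Since v = 1.7% of c < 10% of c, relativistic corrections are NOT significant and this non-relativistic result is a good approximation.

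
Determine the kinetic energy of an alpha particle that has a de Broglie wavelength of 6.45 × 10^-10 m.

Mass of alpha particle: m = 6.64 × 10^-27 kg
7.95 × 10^-23 J (or 4.96 × 10^-4 eV)

From λ = h/√(2mKE), we solve for KE:

λ² = h²/(2mKE)
KE = h²/(2mλ²)
KE = (6.626 × 10^-34 J·s)² / (2 × 6.64 × 10^-27 kg × (6.45 × 10^-10 m)²)
KE = 7.95 × 10^-23 J
KE = 4.96 × 10^-4 eV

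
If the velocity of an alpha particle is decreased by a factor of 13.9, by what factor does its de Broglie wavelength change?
The wavelength increases by a factor of 13.9.

From λ = h/(mv), the wavelength is inversely proportional to velocity:

λ ∝ 1/v

If v → v/13.9, then λ → 13.9λ

When velocity is decreased by a factor of 13.9, the wavelength increases by a factor of 13.9.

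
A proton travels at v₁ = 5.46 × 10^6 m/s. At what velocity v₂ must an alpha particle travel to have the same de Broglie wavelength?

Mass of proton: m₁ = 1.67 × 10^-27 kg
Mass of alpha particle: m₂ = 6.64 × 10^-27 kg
v₂ = 1.37 × 10^6 m/s

For equal de Broglie wavelengths: λ₁ = λ₂

h/(m₁v₁) = h/(m₂v₂)
m₁v₁ = m₂v₂
v₂ = v₁ · (m₁/m₂)

v₂ = 5.46 × 10^6 m/s × (1.67 × 10^-27 kg / 6.64 × 10^-27 kg)
v₂ = 1.37 × 10^6 m/s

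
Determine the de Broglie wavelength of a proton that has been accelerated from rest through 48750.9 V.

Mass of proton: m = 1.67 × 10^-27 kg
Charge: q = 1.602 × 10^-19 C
1.30 × 10^-13 m

When a particle is accelerated through voltage V, it gains kinetic energy KE = qV.

The de Broglie wavelength is then λ = h/√(2mqV):

λ = h/√(2mqV)
λ = (6.626 × 10^-34 J·s) / √(2 × 1.67 × 10^-27 kg × 1.602 × 10^-19 C × 48750.9 V)
λ = 1.30 × 10^-13 m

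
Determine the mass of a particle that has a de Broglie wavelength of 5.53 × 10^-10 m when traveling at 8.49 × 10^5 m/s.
1.41 × 10^-30 kg

From the de Broglie relation λ = h/(mv), we solve for m:

m = h/(λv)
m = (6.626 × 10^-34 J·s) / (5.53 × 10^-10 m × 8.49 × 10^5 m/s)
m = 1.41 × 10^-30 kg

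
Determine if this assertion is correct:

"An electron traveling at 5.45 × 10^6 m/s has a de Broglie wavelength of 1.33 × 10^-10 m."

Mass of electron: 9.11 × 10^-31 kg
True

The claim is correct.

Using λ = h/(mv):
λ = (6.626 × 10^-34 J·s) / (9.11 × 10^-31 kg × 5.45 × 10^6 m/s)
λ = 1.33 × 10^-10 m

This matches the claimed value.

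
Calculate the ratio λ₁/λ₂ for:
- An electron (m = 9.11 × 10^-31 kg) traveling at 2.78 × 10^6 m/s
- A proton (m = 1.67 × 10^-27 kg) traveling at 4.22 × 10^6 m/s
λ₁/λ₂ = 2.78 × 10^3

Using λ = h/(mv):

λ₁ = h/(m₁v₁) = 2.62 × 10^-10 m
λ₂ = h/(m₂v₂) = 9.40 × 10^-14 m

Ratio λ₁/λ₂ = (m₂v₂)/(m₁v₁)
         = (1.67 × 10^-27 kg × 4.22 × 10^6 m/s) / (9.11 × 10^-31 kg × 2.78 × 10^6 m/s)
         = 2.78 × 10^3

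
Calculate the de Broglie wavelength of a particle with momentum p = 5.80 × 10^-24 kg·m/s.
1.14 × 10^-10 m

Using the de Broglie relation λ = h/p:

λ = h/p
λ = (6.626 × 10^-34 J·s) / (5.80 × 10^-24 kg·m/s)
λ = 1.14 × 10^-10 m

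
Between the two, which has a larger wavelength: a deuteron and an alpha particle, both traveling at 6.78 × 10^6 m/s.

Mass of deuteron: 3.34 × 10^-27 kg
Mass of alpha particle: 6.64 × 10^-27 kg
The deuteron has the longer wavelength.

Using λ = h/(mv), since both particles have the same velocity, the wavelength depends only on mass.

For deuteron: λ₁ = h/(m₁v) = 2.93 × 10^-14 m
For alpha particle: λ₂ = h/(m₂v) = 1.47 × 10^-14 m

Since λ ∝ 1/m at constant velocity, the lighter particle has the longer wavelength.

The deuteron has the longer de Broglie wavelength.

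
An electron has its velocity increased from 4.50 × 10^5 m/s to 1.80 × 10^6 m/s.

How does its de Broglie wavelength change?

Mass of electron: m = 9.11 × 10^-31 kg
The wavelength decreases by a factor of 4.

Using λ = h/(mv):

Initial wavelength: λ₁ = h/(mv₁) = 1.62 × 10^-9 m
Final wavelength: λ₂ = h/(mv₂) = 4.04 × 10^-10 m

Since λ ∝ 1/v, when velocity increases by a factor of 4, the wavelength decreases by a factor of 4.

λ₂/λ₁ = v₁/v₂ = 1/4

The wavelength decreases by a factor of 4.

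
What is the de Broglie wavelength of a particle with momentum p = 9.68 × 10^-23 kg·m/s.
6.85 × 10^-12 m

Using the de Broglie relation λ = h/p:

λ = h/p
λ = (6.626 × 10^-34 J·s) / (9.68 × 10^-23 kg·m/s)
λ = 6.85 × 10^-12 m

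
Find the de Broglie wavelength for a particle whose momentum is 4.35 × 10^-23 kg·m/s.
1.52 × 10^-11 m

Using the de Broglie relation λ = h/p:

λ = h/p
λ = (6.626 × 10^-34 J·s) / (4.35 × 10^-23 kg·m/s)
λ = 1.52 × 10^-11 m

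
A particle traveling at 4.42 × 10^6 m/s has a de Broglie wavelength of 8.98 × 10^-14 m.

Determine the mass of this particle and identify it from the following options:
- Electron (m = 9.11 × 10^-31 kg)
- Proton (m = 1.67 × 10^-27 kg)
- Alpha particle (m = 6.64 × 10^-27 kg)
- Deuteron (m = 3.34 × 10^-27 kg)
The particle is a proton.

From λ = h/(mv), solve for mass:

m = h/(λv)
m = (6.626 × 10^-34 J·s) / (8.98 × 10^-14 m × 4.42 × 10^6 m/s)
m = 1.67 × 10^-27 kg

Comparing with the listed masses, this is closest to a proton.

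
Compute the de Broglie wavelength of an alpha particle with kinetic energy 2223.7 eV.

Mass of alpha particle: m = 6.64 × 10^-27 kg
3.05 × 10^-13 m

Using λ = h/√(2mKE):

First convert KE to Joules: KE = 2223.7 eV = 3.563 × 10^-16 J

λ = h/√(2mKE)
λ = (6.626 × 10^-34 J·s) / √(2 × 6.64 × 10^-27 kg × 3.563 × 10^-16 J)
λ = 3.05 × 10^-13 m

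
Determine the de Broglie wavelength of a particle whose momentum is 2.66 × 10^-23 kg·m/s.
2.49 × 10^-11 m

Using the de Broglie relation λ = h/p:

λ = h/p
λ = (6.626 × 10^-34 J·s) / (2.66 × 10^-23 kg·m/s)
λ = 2.49 × 10^-11 m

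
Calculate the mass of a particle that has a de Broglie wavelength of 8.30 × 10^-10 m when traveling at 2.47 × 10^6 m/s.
3.23 × 10^-31 kg

From the de Broglie relation λ = h/(mv), we solve for m:

m = h/(λv)
m = (6.626 × 10^-34 J·s) / (8.30 × 10^-10 m × 2.47 × 10^6 m/s)
m = 3.23 × 10^-31 kg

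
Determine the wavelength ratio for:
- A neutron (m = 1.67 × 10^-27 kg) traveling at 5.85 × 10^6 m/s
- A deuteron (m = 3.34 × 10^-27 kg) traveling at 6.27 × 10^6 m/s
λ₁/λ₂ = 2.14

Using λ = h/(mv):

λ₁ = h/(m₁v₁) = 6.78 × 10^-14 m
λ₂ = h/(m₂v₂) = 3.16 × 10^-14 m

Ratio λ₁/λ₂ = (m₂v₂)/(m₁v₁)
         = (3.34 × 10^-27 kg × 6.27 × 10^6 m/s) / (1.67 × 10^-27 kg × 5.85 × 10^6 m/s)
         = 2.14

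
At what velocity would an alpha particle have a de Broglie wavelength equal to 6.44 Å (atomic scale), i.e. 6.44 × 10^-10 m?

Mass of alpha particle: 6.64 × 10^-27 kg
1.55 × 10^2 m/s

From λ = h/(mv), solve for v:

v = h/(mλ)
v = (6.626 × 10^-34 J·s) / (6.64 × 10^-27 kg × 6.44 × 10^-10 m)
v = 1.55 × 10^2 m/s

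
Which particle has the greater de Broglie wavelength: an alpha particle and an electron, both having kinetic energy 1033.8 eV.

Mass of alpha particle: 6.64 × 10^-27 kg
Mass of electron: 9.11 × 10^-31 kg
The electron has the longer wavelength.

Using λ = h/√(2mKE):

For alpha particle: λ₁ = h/√(2m₁KE) = 4.47 × 10^-13 m
For electron: λ₂ = h/√(2m₂KE) = 3.81 × 10^-11 m

Since λ ∝ 1/√m at constant kinetic energy, the lighter particle has the longer wavelength.

The electron has the longer de Broglie wavelength.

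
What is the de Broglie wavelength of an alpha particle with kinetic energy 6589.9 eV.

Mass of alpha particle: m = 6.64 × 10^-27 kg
1.77 × 10^-13 m

Using λ = h/√(2mKE):

First convert KE to Joules: KE = 6589.9 eV = 1.056 × 10^-15 J

λ = h/√(2mKE)
λ = (6.626 × 10^-34 J·s) / √(2 × 6.64 × 10^-27 kg × 1.056 × 10^-15 J)
λ = 1.77 × 10^-13 m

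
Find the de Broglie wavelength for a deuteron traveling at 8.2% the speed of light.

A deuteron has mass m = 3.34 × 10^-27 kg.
8.07 × 10^-15 m

Using the de Broglie relation λ = h/(mv):

v = 8.2% × c = 2.458 × 10^7 m/s

λ = h/(mv)
λ = (6.626 × 10^-34 J·s) / (3.34 × 10^-27 kg × 2.458 × 10^7 m/s)
λ = 8.07 × 10^-15 m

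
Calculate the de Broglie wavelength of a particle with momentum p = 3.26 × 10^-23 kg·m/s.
2.03 × 10^-11 m

Using the de Broglie relation λ = h/p:

λ = h/p
λ = (6.626 × 10^-34 J·s) / (3.26 × 10^-23 kg·m/s)
λ = 2.03 × 10^-11 m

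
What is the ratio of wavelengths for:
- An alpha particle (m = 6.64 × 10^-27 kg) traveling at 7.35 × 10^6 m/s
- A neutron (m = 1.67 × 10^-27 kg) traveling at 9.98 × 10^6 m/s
λ₁/λ₂ = 0.342

Using λ = h/(mv):

λ₁ = h/(m₁v₁) = 1.36 × 10^-14 m
λ₂ = h/(m₂v₂) = 3.98 × 10^-14 m

Ratio λ₁/λ₂ = (m₂v₂)/(m₁v₁)
         = (1.67 × 10^-27 kg × 9.98 × 10^6 m/s) / (6.64 × 10^-27 kg × 7.35 × 10^6 m/s)
         = 0.342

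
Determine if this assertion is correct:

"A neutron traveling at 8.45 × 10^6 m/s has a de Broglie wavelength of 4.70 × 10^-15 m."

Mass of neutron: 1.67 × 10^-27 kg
False

The claim is incorrect.

Using λ = h/(mv):
λ = (6.626 × 10^-34 J·s) / (1.67 × 10^-27 kg × 8.45 × 10^6 m/s)
λ = 4.70 × 10^-14 m

The actual wavelength differs from the claimed 4.70 × 10^-15 m.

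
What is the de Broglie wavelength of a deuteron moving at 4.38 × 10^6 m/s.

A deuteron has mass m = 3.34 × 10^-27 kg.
4.53 × 10^-14 m

Using the de Broglie relation λ = h/(mv):

λ = h/(mv)
λ = (6.626 × 10^-34 J·s) / (3.34 × 10^-27 kg × 4.38 × 10^6 m/s)
λ = 4.53 × 10^-14 m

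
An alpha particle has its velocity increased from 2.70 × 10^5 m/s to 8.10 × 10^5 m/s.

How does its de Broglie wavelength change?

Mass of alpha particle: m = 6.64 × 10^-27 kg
The wavelength decreases by a factor of 3.

Using λ = h/(mv):

Initial wavelength: λ₁ = h/(mv₁) = 3.70 × 10^-13 m
Final wavelength: λ₂ = h/(mv₂) = 1.23 × 10^-13 m

Since λ ∝ 1/v, when velocity increases by a factor of 3, the wavelength decreases by a factor of 3.

λ₂/λ₁ = v₁/v₂ = 1/3

The wavelength decreases by a factor of 3.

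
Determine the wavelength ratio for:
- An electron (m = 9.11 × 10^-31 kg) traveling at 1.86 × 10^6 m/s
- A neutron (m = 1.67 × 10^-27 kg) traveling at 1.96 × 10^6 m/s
λ₁/λ₂ = 1.93 × 10^3

Using λ = h/(mv):

λ₁ = h/(m₁v₁) = 3.91 × 10^-10 m
λ₂ = h/(m₂v₂) = 2.02 × 10^-13 m

Ratio λ₁/λ₂ = (m₂v₂)/(m₁v₁)
         = (1.67 × 10^-27 kg × 1.96 × 10^6 m/s) / (9.11 × 10^-31 kg × 1.86 × 10^6 m/s)
         = 1.93 × 10^3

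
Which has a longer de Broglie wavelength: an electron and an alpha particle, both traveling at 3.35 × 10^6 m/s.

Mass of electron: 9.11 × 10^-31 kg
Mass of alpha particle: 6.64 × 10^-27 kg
The electron has the longer wavelength.

Using λ = h/(mv), since both particles have the same velocity, the wavelength depends only on mass.

For electron: λ₁ = h/(m₁v) = 2.17 × 10^-10 m
For alpha particle: λ₂ = h/(m₂v) = 2.98 × 10^-14 m

Since λ ∝ 1/m at constant velocity, the lighter particle has the longer wavelength.

The electron has the longer de Broglie wavelength.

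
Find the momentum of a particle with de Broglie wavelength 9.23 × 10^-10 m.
7.18 × 10^-25 kg·m/s

From the de Broglie relation λ = h/p, we solve for p:

p = h/λ
p = (6.626 × 10^-34 J·s) / (9.23 × 10^-10 m)
p = 7.18 × 10^-25 kg·m/s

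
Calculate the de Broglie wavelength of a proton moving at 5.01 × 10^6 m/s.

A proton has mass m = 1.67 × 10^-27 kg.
7.92 × 10^-14 m

Using the de Broglie relation λ = h/(mv):

λ = h/(mv)
λ = (6.626 × 10^-34 J·s) / (1.67 × 10^-27 kg × 5.01 × 10^6 m/s)
λ = 7.92 × 10^-14 m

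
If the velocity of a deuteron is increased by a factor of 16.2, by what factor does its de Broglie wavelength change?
The wavelength decreases by a factor of 16.2.

From λ = h/(mv), the wavelength is inversely proportional to velocity:

λ ∝ 1/v

If v → 16.2v, then λ → λ/16.2

When velocity is increased by a factor of 16.2, the wavelength decreases by a factor of 16.2.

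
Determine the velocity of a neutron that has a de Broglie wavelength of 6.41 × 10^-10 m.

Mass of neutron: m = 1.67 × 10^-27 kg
6.19 × 10^2 m/s

From the de Broglie relation λ = h/(mv), we solve for v:

v = h/(mλ)
v = (6.626 × 10^-34 J·s) / (1.67 × 10^-27 kg × 6.41 × 10^-10 m)
v = 6.19 × 10^2 m/s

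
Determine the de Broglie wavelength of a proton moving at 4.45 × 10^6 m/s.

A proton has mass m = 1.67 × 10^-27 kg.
8.92 × 10^-14 m

Using the de Broglie relation λ = h/(mv):

λ = h/(mv)
λ = (6.626 × 10^-34 J·s) / (1.67 × 10^-27 kg × 4.45 × 10^6 m/s)
λ = 8.92 × 10^-14 m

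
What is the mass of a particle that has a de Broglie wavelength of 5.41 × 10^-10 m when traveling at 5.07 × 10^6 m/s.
2.42 × 10^-31 kg

From the de Broglie relation λ = h/(mv), we solve for m:

m = h/(λv)
m = (6.626 × 10^-34 J·s) / (5.41 × 10^-10 m × 5.07 × 10^6 m/s)
m = 2.42 × 10^-31 kg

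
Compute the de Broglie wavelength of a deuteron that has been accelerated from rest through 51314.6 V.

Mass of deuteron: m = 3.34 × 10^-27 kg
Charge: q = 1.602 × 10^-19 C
8.94 × 10^-14 m

When a particle is accelerated through voltage V, it gains kinetic energy KE = qV.

The de Broglie wavelength is then λ = h/√(2mqV):

λ = h/√(2mqV)
λ = (6.626 × 10^-34 J·s) / √(2 × 3.34 × 10^-27 kg × 1.602 × 10^-19 C × 51314.6 V)
λ = 8.94 × 10^-14 m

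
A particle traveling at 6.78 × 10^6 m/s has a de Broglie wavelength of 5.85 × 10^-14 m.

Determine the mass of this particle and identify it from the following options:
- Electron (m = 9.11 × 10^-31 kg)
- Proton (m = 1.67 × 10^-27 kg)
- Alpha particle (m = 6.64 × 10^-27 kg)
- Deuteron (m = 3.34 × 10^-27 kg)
The particle is a proton.

From λ = h/(mv), solve for mass:

m = h/(λv)
m = (6.626 × 10^-34 J·s) / (5.85 × 10^-14 m × 6.78 × 10^6 m/s)
m = 1.67 × 10^-27 kg

Comparing with the listed masses, this is closest to a proton.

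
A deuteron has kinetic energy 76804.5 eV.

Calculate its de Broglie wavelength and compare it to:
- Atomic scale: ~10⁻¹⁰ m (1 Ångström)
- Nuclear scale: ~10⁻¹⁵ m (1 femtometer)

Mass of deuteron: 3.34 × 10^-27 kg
λ = 7.31 × 10^-14 m, which is between nuclear and atomic scales.

Using λ = h/√(2mKE):

KE = 76804.5 eV = 1.231 × 10^-14 J

λ = h/√(2mKE)
λ = (6.626 × 10^-34 J·s) / √(2 × 3.34 × 10^-27 kg × 1.231 × 10^-14 J)
λ = 7.31 × 10^-14 m

Comparison:
- Atomic scale (10⁻¹⁰ m): λ is 0.00073× this size
- Nuclear scale (10⁻¹⁵ m): λ is 73× this size

The wavelength is between nuclear and atomic scales.

This wavelength is appropriate for probing atomic structure but too large for nuclear physics experiments.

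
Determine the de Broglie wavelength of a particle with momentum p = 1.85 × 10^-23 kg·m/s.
3.58 × 10^-11 m

Using the de Broglie relation λ = h/p:

λ = h/p
λ = (6.626 × 10^-34 J·s) / (1.85 × 10^-23 kg·m/s)
λ = 3.58 × 10^-11 m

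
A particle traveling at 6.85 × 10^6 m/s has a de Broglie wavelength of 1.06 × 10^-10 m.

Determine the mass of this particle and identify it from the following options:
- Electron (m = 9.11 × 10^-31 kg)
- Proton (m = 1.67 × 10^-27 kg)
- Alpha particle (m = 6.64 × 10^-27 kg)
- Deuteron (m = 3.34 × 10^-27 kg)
The particle is an electron.

From λ = h/(mv), solve for mass:

m = h/(λv)
m = (6.626 × 10^-34 J·s) / (1.06 × 10^-10 m × 6.85 × 10^6 m/s)
m = 9.13 × 10^-31 kg

Comparing with the listed masses, this is closest to an electron.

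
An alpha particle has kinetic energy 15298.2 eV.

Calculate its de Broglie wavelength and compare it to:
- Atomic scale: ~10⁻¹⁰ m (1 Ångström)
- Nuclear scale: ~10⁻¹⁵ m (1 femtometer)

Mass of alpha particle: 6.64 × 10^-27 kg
λ = 1.16 × 10^-13 m, which is between nuclear and atomic scales.

Using λ = h/√(2mKE):

KE = 15298.2 eV = 2.451 × 10^-15 J

λ = h/√(2mKE)
λ = (6.626 × 10^-34 J·s) / √(2 × 6.64 × 10^-27 kg × 2.451 × 10^-15 J)
λ = 1.16 × 10^-13 m

Comparison:
- Atomic scale (10⁻¹⁰ m): λ is 0.0012× this size
- Nuclear scale (10⁻¹⁵ m): λ is 1.2e+02× this size

The wavelength is between nuclear and atomic scales.

This wavelength is appropriate for probing atomic structure but too large for nuclear physics experiments.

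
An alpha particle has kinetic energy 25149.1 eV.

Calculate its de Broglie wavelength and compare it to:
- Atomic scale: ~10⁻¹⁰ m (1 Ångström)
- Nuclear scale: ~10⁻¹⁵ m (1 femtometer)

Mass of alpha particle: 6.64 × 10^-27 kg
λ = 9.06 × 10^-14 m, which is between nuclear and atomic scales.

Using λ = h/√(2mKE):

KE = 25149.1 eV = 4.029 × 10^-15 J

λ = h/√(2mKE)
λ = (6.626 × 10^-34 J·s) / √(2 × 6.64 × 10^-27 kg × 4.029 × 10^-15 J)
λ = 9.06 × 10^-14 m

Comparison:
- Atomic scale (10⁻¹⁰ m): λ is 0.00091× this size
- Nuclear scale (10⁻¹⁵ m): λ is 91× this size

The wavelength is between nuclear and atomic scales.

This wavelength is appropriate for probing atomic structure but too large for nuclear physics experiments.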